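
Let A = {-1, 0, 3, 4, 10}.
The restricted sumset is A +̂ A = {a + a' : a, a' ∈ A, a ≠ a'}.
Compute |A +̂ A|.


Restricted sumset: A +̂ A = {a + a' : a ∈ A, a' ∈ A, a ≠ a'}.
Equivalently, take A + A and drop any sum 2a that is achievable ONLY as a + a for a ∈ A (i.e. sums representable only with equal summands).
Enumerate pairs (a, a') with a < a' (symmetric, so each unordered pair gives one sum; this covers all a ≠ a'):
  -1 + 0 = -1
  -1 + 3 = 2
  -1 + 4 = 3
  -1 + 10 = 9
  0 + 3 = 3
  0 + 4 = 4
  0 + 10 = 10
  3 + 4 = 7
  3 + 10 = 13
  4 + 10 = 14
Collected distinct sums: {-1, 2, 3, 4, 7, 9, 10, 13, 14}
|A +̂ A| = 9
(Reference bound: |A +̂ A| ≥ 2|A| - 3 for |A| ≥ 2, with |A| = 5 giving ≥ 7.)

|A +̂ A| = 9


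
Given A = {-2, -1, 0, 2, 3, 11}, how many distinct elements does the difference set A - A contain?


A - A = {a - a' : a, a' ∈ A}; |A| = 6.
Bounds: 2|A|-1 ≤ |A - A| ≤ |A|² - |A| + 1, i.e. 11 ≤ |A - A| ≤ 31.
Note: 0 ∈ A - A always (from a - a). The set is symmetric: if d ∈ A - A then -d ∈ A - A.
Enumerate nonzero differences d = a - a' with a > a' (then include -d):
Positive differences: {1, 2, 3, 4, 5, 8, 9, 11, 12, 13}
Full difference set: {0} ∪ (positive diffs) ∪ (negative diffs).
|A - A| = 1 + 2·10 = 21 (matches direct enumeration: 21).

|A - A| = 21


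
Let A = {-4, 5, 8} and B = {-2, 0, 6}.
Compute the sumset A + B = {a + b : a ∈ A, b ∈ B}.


A + B = {a + b : a ∈ A, b ∈ B}.
Enumerate all |A|·|B| = 3·3 = 9 pairs (a, b) and collect distinct sums.
a = -4: -4+-2=-6, -4+0=-4, -4+6=2
a = 5: 5+-2=3, 5+0=5, 5+6=11
a = 8: 8+-2=6, 8+0=8, 8+6=14
Collecting distinct sums: A + B = {-6, -4, 2, 3, 5, 6, 8, 11, 14}
|A + B| = 9

A + B = {-6, -4, 2, 3, 5, 6, 8, 11, 14}


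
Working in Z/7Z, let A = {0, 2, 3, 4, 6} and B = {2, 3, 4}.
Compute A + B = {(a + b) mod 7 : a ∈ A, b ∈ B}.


Work in Z/7Z: reduce every sum a + b modulo 7.
Enumerate all 15 pairs:
a = 0: 0+2=2, 0+3=3, 0+4=4
a = 2: 2+2=4, 2+3=5, 2+4=6
a = 3: 3+2=5, 3+3=6, 3+4=0
a = 4: 4+2=6, 4+3=0, 4+4=1
a = 6: 6+2=1, 6+3=2, 6+4=3
Distinct residues collected: {0, 1, 2, 3, 4, 5, 6}
|A + B| = 7 (out of 7 total residues).

A + B = {0, 1, 2, 3, 4, 5, 6}


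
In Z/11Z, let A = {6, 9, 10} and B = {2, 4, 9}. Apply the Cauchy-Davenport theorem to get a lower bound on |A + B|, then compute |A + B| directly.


Cauchy-Davenport: |A + B| ≥ min(p, |A| + |B| - 1) for A, B nonempty in Z/pZ.
|A| = 3, |B| = 3, p = 11.
CD lower bound = min(11, 3 + 3 - 1) = min(11, 5) = 5.
Compute A + B mod 11 directly:
a = 6: 6+2=8, 6+4=10, 6+9=4
a = 9: 9+2=0, 9+4=2, 9+9=7
a = 10: 10+2=1, 10+4=3, 10+9=8
A + B = {0, 1, 2, 3, 4, 7, 8, 10}, so |A + B| = 8.
Verify: 8 ≥ 5? Yes ✓.

CD lower bound = 5, actual |A + B| = 8.


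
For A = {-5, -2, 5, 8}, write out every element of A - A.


A - A = {a - a' : a, a' ∈ A}.
Compute a - a' for each ordered pair (a, a'):
a = -5: -5--5=0, -5--2=-3, -5-5=-10, -5-8=-13
a = -2: -2--5=3, -2--2=0, -2-5=-7, -2-8=-10
a = 5: 5--5=10, 5--2=7, 5-5=0, 5-8=-3
a = 8: 8--5=13, 8--2=10, 8-5=3, 8-8=0
Collecting distinct values (and noting 0 appears from a-a):
A - A = {-13, -10, -7, -3, 0, 3, 7, 10, 13}
|A - A| = 9

A - A = {-13, -10, -7, -3, 0, 3, 7, 10, 13}


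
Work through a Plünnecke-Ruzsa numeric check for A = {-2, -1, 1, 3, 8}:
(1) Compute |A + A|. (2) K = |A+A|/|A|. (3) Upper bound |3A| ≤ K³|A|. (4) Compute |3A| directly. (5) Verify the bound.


|A| = 5.
Step 1: Compute A + A by enumerating all 25 pairs.
A + A = {-4, -3, -2, -1, 0, 1, 2, 4, 6, 7, 9, 11, 16}, so |A + A| = 13.
Step 2: Doubling constant K = |A + A|/|A| = 13/5 = 13/5 ≈ 2.6000.
Step 3: Plünnecke-Ruzsa gives |3A| ≤ K³·|A| = (2.6000)³ · 5 ≈ 87.8800.
Step 4: Compute 3A = A + A + A directly by enumerating all triples (a,b,c) ∈ A³; |3A| = 23.
Step 5: Check 23 ≤ 87.8800? Yes ✓.

K = 13/5, Plünnecke-Ruzsa bound K³|A| ≈ 87.8800, |3A| = 23, inequality holds.


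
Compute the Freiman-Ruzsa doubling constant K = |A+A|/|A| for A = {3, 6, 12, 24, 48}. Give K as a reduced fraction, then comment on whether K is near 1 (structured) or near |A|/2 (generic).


|A| = 5.
Compute A + A by enumerating all 25 pairs.
A + A = {6, 9, 12, 15, 18, 24, 27, 30, 36, 48, 51, 54, 60, 72, 96}, so |A + A| = 15.
K = |A + A| / |A| = 15/5 = 3/1 ≈ 3.0000.
Reference: AP of size 5 gives K = 9/5 ≈ 1.8000; a fully generic set of size 5 gives K ≈ 3.0000.

|A| = 5, |A + A| = 15, K = 15/5 = 3/1.


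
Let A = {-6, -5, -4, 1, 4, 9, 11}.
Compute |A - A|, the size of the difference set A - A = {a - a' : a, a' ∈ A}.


A - A = {a - a' : a, a' ∈ A}; |A| = 7.
Bounds: 2|A|-1 ≤ |A - A| ≤ |A|² - |A| + 1, i.e. 13 ≤ |A - A| ≤ 43.
Note: 0 ∈ A - A always (from a - a). The set is symmetric: if d ∈ A - A then -d ∈ A - A.
Enumerate nonzero differences d = a - a' with a > a' (then include -d):
Positive differences: {1, 2, 3, 5, 6, 7, 8, 9, 10, 13, 14, 15, 16, 17}
Full difference set: {0} ∪ (positive diffs) ∪ (negative diffs).
|A - A| = 1 + 2·14 = 29 (matches direct enumeration: 29).

|A - A| = 29


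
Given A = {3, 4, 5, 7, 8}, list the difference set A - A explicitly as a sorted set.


A - A = {a - a' : a, a' ∈ A}.
Compute a - a' for each ordered pair (a, a'):
a = 3: 3-3=0, 3-4=-1, 3-5=-2, 3-7=-4, 3-8=-5
a = 4: 4-3=1, 4-4=0, 4-5=-1, 4-7=-3, 4-8=-4
a = 5: 5-3=2, 5-4=1, 5-5=0, 5-7=-2, 5-8=-3
a = 7: 7-3=4, 7-4=3, 7-5=2, 7-7=0, 7-8=-1
a = 8: 8-3=5, 8-4=4, 8-5=3, 8-7=1, 8-8=0
Collecting distinct values (and noting 0 appears from a-a):
A - A = {-5, -4, -3, -2, -1, 0, 1, 2, 3, 4, 5}
|A - A| = 11

A - A = {-5, -4, -3, -2, -1, 0, 1, 2, 3, 4, 5}


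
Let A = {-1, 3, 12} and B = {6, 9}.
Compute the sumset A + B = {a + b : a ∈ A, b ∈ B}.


A + B = {a + b : a ∈ A, b ∈ B}.
Enumerate all |A|·|B| = 3·2 = 6 pairs (a, b) and collect distinct sums.
a = -1: -1+6=5, -1+9=8
a = 3: 3+6=9, 3+9=12
a = 12: 12+6=18, 12+9=21
Collecting distinct sums: A + B = {5, 8, 9, 12, 18, 21}
|A + B| = 6

A + B = {5, 8, 9, 12, 18, 21}


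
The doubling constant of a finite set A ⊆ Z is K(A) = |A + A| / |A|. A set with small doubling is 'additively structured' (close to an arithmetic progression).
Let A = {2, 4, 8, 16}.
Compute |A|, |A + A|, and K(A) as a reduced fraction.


|A| = 4.
Compute A + A by enumerating all 16 pairs.
A + A = {4, 6, 8, 10, 12, 16, 18, 20, 24, 32}, so |A + A| = 10.
K = |A + A| / |A| = 10/4 = 5/2 ≈ 2.5000.
Reference: AP of size 4 gives K = 7/4 ≈ 1.7500; a fully generic set of size 4 gives K ≈ 2.5000.

|A| = 4, |A + A| = 10, K = 10/4 = 5/2.


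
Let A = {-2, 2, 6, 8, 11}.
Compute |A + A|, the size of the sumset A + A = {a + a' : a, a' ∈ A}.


A + A = {a + a' : a, a' ∈ A}; |A| = 5.
General bounds: 2|A| - 1 ≤ |A + A| ≤ |A|(|A|+1)/2, i.e. 9 ≤ |A + A| ≤ 15.
Lower bound 2|A|-1 is attained iff A is an arithmetic progression.
Enumerate sums a + a' for a ≤ a' (symmetric, so this suffices):
a = -2: -2+-2=-4, -2+2=0, -2+6=4, -2+8=6, -2+11=9
a = 2: 2+2=4, 2+6=8, 2+8=10, 2+11=13
a = 6: 6+6=12, 6+8=14, 6+11=17
a = 8: 8+8=16, 8+11=19
a = 11: 11+11=22
Distinct sums: {-4, 0, 4, 6, 8, 9, 10, 12, 13, 14, 16, 17, 19, 22}
|A + A| = 14

|A + A| = 14


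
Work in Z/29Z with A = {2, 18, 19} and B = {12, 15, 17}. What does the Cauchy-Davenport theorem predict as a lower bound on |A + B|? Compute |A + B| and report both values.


Cauchy-Davenport: |A + B| ≥ min(p, |A| + |B| - 1) for A, B nonempty in Z/pZ.
|A| = 3, |B| = 3, p = 29.
CD lower bound = min(29, 3 + 3 - 1) = min(29, 5) = 5.
Compute A + B mod 29 directly:
a = 2: 2+12=14, 2+15=17, 2+17=19
a = 18: 18+12=1, 18+15=4, 18+17=6
a = 19: 19+12=2, 19+15=5, 19+17=7
A + B = {1, 2, 4, 5, 6, 7, 14, 17, 19}, so |A + B| = 9.
Verify: 9 ≥ 5? Yes ✓.

CD lower bound = 5, actual |A + B| = 9.


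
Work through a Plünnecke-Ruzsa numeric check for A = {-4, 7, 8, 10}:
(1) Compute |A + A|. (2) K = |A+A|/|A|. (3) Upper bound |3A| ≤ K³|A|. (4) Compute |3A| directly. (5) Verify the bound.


|A| = 4.
Step 1: Compute A + A by enumerating all 16 pairs.
A + A = {-8, 3, 4, 6, 14, 15, 16, 17, 18, 20}, so |A + A| = 10.
Step 2: Doubling constant K = |A + A|/|A| = 10/4 = 10/4 ≈ 2.5000.
Step 3: Plünnecke-Ruzsa gives |3A| ≤ K³·|A| = (2.5000)³ · 4 ≈ 62.5000.
Step 4: Compute 3A = A + A + A directly by enumerating all triples (a,b,c) ∈ A³; |3A| = 19.
Step 5: Check 19 ≤ 62.5000? Yes ✓.

K = 10/4, Plünnecke-Ruzsa bound K³|A| ≈ 62.5000, |3A| = 19, inequality holds.


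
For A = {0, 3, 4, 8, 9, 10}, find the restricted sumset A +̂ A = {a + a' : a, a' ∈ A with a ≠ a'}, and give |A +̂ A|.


Restricted sumset: A +̂ A = {a + a' : a ∈ A, a' ∈ A, a ≠ a'}.
Equivalently, take A + A and drop any sum 2a that is achievable ONLY as a + a for a ∈ A (i.e. sums representable only with equal summands).
Enumerate pairs (a, a') with a < a' (symmetric, so each unordered pair gives one sum; this covers all a ≠ a'):
  0 + 3 = 3
  0 + 4 = 4
  0 + 8 = 8
  0 + 9 = 9
  0 + 10 = 10
  3 + 4 = 7
  3 + 8 = 11
  3 + 9 = 12
  3 + 10 = 13
  4 + 8 = 12
  4 + 9 = 13
  4 + 10 = 14
  8 + 9 = 17
  8 + 10 = 18
  9 + 10 = 19
Collected distinct sums: {3, 4, 7, 8, 9, 10, 11, 12, 13, 14, 17, 18, 19}
|A +̂ A| = 13
(Reference bound: |A +̂ A| ≥ 2|A| - 3 for |A| ≥ 2, with |A| = 6 giving ≥ 9.)

|A +̂ A| = 13


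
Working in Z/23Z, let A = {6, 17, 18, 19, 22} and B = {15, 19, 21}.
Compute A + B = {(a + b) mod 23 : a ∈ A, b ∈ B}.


Work in Z/23Z: reduce every sum a + b modulo 23.
Enumerate all 15 pairs:
a = 6: 6+15=21, 6+19=2, 6+21=4
a = 17: 17+15=9, 17+19=13, 17+21=15
a = 18: 18+15=10, 18+19=14, 18+21=16
a = 19: 19+15=11, 19+19=15, 19+21=17
a = 22: 22+15=14, 22+19=18, 22+21=20
Distinct residues collected: {2, 4, 9, 10, 11, 13, 14, 15, 16, 17, 18, 20, 21}
|A + B| = 13 (out of 23 total residues).

A + B = {2, 4, 9, 10, 11, 13, 14, 15, 16, 17, 18, 20, 21}


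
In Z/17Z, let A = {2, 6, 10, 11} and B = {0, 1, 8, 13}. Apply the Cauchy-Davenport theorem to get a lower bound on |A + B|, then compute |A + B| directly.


Cauchy-Davenport: |A + B| ≥ min(p, |A| + |B| - 1) for A, B nonempty in Z/pZ.
|A| = 4, |B| = 4, p = 17.
CD lower bound = min(17, 4 + 4 - 1) = min(17, 7) = 7.
Compute A + B mod 17 directly:
a = 2: 2+0=2, 2+1=3, 2+8=10, 2+13=15
a = 6: 6+0=6, 6+1=7, 6+8=14, 6+13=2
a = 10: 10+0=10, 10+1=11, 10+8=1, 10+13=6
a = 11: 11+0=11, 11+1=12, 11+8=2, 11+13=7
A + B = {1, 2, 3, 6, 7, 10, 11, 12, 14, 15}, so |A + B| = 10.
Verify: 10 ≥ 7? Yes ✓.

CD lower bound = 7, actual |A + B| = 10.


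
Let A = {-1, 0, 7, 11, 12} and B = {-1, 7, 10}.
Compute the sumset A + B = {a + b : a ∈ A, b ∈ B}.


A + B = {a + b : a ∈ A, b ∈ B}.
Enumerate all |A|·|B| = 5·3 = 15 pairs (a, b) and collect distinct sums.
a = -1: -1+-1=-2, -1+7=6, -1+10=9
a = 0: 0+-1=-1, 0+7=7, 0+10=10
a = 7: 7+-1=6, 7+7=14, 7+10=17
a = 11: 11+-1=10, 11+7=18, 11+10=21
a = 12: 12+-1=11, 12+7=19, 12+10=22
Collecting distinct sums: A + B = {-2, -1, 6, 7, 9, 10, 11, 14, 17, 18, 19, 21, 22}
|A + B| = 13

A + B = {-2, -1, 6, 7, 9, 10, 11, 14, 17, 18, 19, 21, 22}


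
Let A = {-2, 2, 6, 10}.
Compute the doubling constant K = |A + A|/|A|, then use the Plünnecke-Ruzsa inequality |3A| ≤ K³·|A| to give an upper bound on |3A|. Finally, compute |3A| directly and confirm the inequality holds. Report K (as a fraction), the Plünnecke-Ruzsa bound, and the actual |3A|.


|A| = 4.
Step 1: Compute A + A by enumerating all 16 pairs.
A + A = {-4, 0, 4, 8, 12, 16, 20}, so |A + A| = 7.
Step 2: Doubling constant K = |A + A|/|A| = 7/4 = 7/4 ≈ 1.7500.
Step 3: Plünnecke-Ruzsa gives |3A| ≤ K³·|A| = (1.7500)³ · 4 ≈ 21.4375.
Step 4: Compute 3A = A + A + A directly by enumerating all triples (a,b,c) ∈ A³; |3A| = 10.
Step 5: Check 10 ≤ 21.4375? Yes ✓.

K = 7/4, Plünnecke-Ruzsa bound K³|A| ≈ 21.4375, |3A| = 10, inequality holds.


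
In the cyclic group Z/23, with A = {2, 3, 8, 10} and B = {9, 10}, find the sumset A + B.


Work in Z/23Z: reduce every sum a + b modulo 23.
Enumerate all 8 pairs:
a = 2: 2+9=11, 2+10=12
a = 3: 3+9=12, 3+10=13
a = 8: 8+9=17, 8+10=18
a = 10: 10+9=19, 10+10=20
Distinct residues collected: {11, 12, 13, 17, 18, 19, 20}
|A + B| = 7 (out of 23 total residues).

A + B = {11, 12, 13, 17, 18, 19, 20}


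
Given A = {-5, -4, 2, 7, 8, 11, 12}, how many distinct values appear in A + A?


A + A = {a + a' : a, a' ∈ A}; |A| = 7.
General bounds: 2|A| - 1 ≤ |A + A| ≤ |A|(|A|+1)/2, i.e. 13 ≤ |A + A| ≤ 28.
Lower bound 2|A|-1 is attained iff A is an arithmetic progression.
Enumerate sums a + a' for a ≤ a' (symmetric, so this suffices):
a = -5: -5+-5=-10, -5+-4=-9, -5+2=-3, -5+7=2, -5+8=3, -5+11=6, -5+12=7
a = -4: -4+-4=-8, -4+2=-2, -4+7=3, -4+8=4, -4+11=7, -4+12=8
a = 2: 2+2=4, 2+7=9, 2+8=10, 2+11=13, 2+12=14
a = 7: 7+7=14, 7+8=15, 7+11=18, 7+12=19
a = 8: 8+8=16, 8+11=19, 8+12=20
a = 11: 11+11=22, 11+12=23
a = 12: 12+12=24
Distinct sums: {-10, -9, -8, -3, -2, 2, 3, 4, 6, 7, 8, 9, 10, 13, 14, 15, 16, 18, 19, 20, 22, 23, 24}
|A + A| = 23

|A + A| = 23


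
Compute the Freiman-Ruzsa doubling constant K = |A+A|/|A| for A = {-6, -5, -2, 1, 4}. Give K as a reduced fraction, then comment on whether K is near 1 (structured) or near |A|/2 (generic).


|A| = 5.
Compute A + A by enumerating all 25 pairs.
A + A = {-12, -11, -10, -8, -7, -5, -4, -2, -1, 2, 5, 8}, so |A + A| = 12.
K = |A + A| / |A| = 12/5 (already in lowest terms) ≈ 2.4000.
Reference: AP of size 5 gives K = 9/5 ≈ 1.8000; a fully generic set of size 5 gives K ≈ 3.0000.

|A| = 5, |A + A| = 12, K = 12/5.


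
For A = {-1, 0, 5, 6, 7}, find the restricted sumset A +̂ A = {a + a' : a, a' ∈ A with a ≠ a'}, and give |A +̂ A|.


Restricted sumset: A +̂ A = {a + a' : a ∈ A, a' ∈ A, a ≠ a'}.
Equivalently, take A + A and drop any sum 2a that is achievable ONLY as a + a for a ∈ A (i.e. sums representable only with equal summands).
Enumerate pairs (a, a') with a < a' (symmetric, so each unordered pair gives one sum; this covers all a ≠ a'):
  -1 + 0 = -1
  -1 + 5 = 4
  -1 + 6 = 5
  -1 + 7 = 6
  0 + 5 = 5
  0 + 6 = 6
  0 + 7 = 7
  5 + 6 = 11
  5 + 7 = 12
  6 + 7 = 13
Collected distinct sums: {-1, 4, 5, 6, 7, 11, 12, 13}
|A +̂ A| = 8
(Reference bound: |A +̂ A| ≥ 2|A| - 3 for |A| ≥ 2, with |A| = 5 giving ≥ 7.)

|A +̂ A| = 8


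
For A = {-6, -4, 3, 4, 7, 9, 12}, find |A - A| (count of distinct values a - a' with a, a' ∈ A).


A - A = {a - a' : a, a' ∈ A}; |A| = 7.
Bounds: 2|A|-1 ≤ |A - A| ≤ |A|² - |A| + 1, i.e. 13 ≤ |A - A| ≤ 43.
Note: 0 ∈ A - A always (from a - a). The set is symmetric: if d ∈ A - A then -d ∈ A - A.
Enumerate nonzero differences d = a - a' with a > a' (then include -d):
Positive differences: {1, 2, 3, 4, 5, 6, 7, 8, 9, 10, 11, 13, 15, 16, 18}
Full difference set: {0} ∪ (positive diffs) ∪ (negative diffs).
|A - A| = 1 + 2·15 = 31 (matches direct enumeration: 31).

|A - A| = 31


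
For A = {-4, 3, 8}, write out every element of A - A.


A - A = {a - a' : a, a' ∈ A}.
Compute a - a' for each ordered pair (a, a'):
a = -4: -4--4=0, -4-3=-7, -4-8=-12
a = 3: 3--4=7, 3-3=0, 3-8=-5
a = 8: 8--4=12, 8-3=5, 8-8=0
Collecting distinct values (and noting 0 appears from a-a):
A - A = {-12, -7, -5, 0, 5, 7, 12}
|A - A| = 7

A - A = {-12, -7, -5, 0, 5, 7, 12}


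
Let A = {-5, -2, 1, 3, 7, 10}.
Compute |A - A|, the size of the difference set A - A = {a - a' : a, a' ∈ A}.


A - A = {a - a' : a, a' ∈ A}; |A| = 6.
Bounds: 2|A|-1 ≤ |A - A| ≤ |A|² - |A| + 1, i.e. 11 ≤ |A - A| ≤ 31.
Note: 0 ∈ A - A always (from a - a). The set is symmetric: if d ∈ A - A then -d ∈ A - A.
Enumerate nonzero differences d = a - a' with a > a' (then include -d):
Positive differences: {2, 3, 4, 5, 6, 7, 8, 9, 12, 15}
Full difference set: {0} ∪ (positive diffs) ∪ (negative diffs).
|A - A| = 1 + 2·10 = 21 (matches direct enumeration: 21).

|A - A| = 21


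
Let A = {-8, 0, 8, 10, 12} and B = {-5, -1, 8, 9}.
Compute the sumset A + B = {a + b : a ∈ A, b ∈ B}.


A + B = {a + b : a ∈ A, b ∈ B}.
Enumerate all |A|·|B| = 5·4 = 20 pairs (a, b) and collect distinct sums.
a = -8: -8+-5=-13, -8+-1=-9, -8+8=0, -8+9=1
a = 0: 0+-5=-5, 0+-1=-1, 0+8=8, 0+9=9
a = 8: 8+-5=3, 8+-1=7, 8+8=16, 8+9=17
a = 10: 10+-5=5, 10+-1=9, 10+8=18, 10+9=19
a = 12: 12+-5=7, 12+-1=11, 12+8=20, 12+9=21
Collecting distinct sums: A + B = {-13, -9, -5, -1, 0, 1, 3, 5, 7, 8, 9, 11, 16, 17, 18, 19, 20, 21}
|A + B| = 18

A + B = {-13, -9, -5, -1, 0, 1, 3, 5, 7, 8, 9, 11, 16, 17, 18, 19, 20, 21}


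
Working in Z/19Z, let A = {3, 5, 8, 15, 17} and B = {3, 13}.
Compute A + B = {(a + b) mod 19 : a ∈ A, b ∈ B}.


Work in Z/19Z: reduce every sum a + b modulo 19.
Enumerate all 10 pairs:
a = 3: 3+3=6, 3+13=16
a = 5: 5+3=8, 5+13=18
a = 8: 8+3=11, 8+13=2
a = 15: 15+3=18, 15+13=9
a = 17: 17+3=1, 17+13=11
Distinct residues collected: {1, 2, 6, 8, 9, 11, 16, 18}
|A + B| = 8 (out of 19 total residues).

A + B = {1, 2, 6, 8, 9, 11, 16, 18}


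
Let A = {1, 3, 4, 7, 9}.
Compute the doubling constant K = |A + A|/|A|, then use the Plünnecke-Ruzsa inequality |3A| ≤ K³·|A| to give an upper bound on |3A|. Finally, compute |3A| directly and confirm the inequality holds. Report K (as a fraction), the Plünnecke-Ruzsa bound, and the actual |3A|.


|A| = 5.
Step 1: Compute A + A by enumerating all 25 pairs.
A + A = {2, 4, 5, 6, 7, 8, 10, 11, 12, 13, 14, 16, 18}, so |A + A| = 13.
Step 2: Doubling constant K = |A + A|/|A| = 13/5 = 13/5 ≈ 2.6000.
Step 3: Plünnecke-Ruzsa gives |3A| ≤ K³·|A| = (2.6000)³ · 5 ≈ 87.8800.
Step 4: Compute 3A = A + A + A directly by enumerating all triples (a,b,c) ∈ A³; |3A| = 22.
Step 5: Check 22 ≤ 87.8800? Yes ✓.

K = 13/5, Plünnecke-Ruzsa bound K³|A| ≈ 87.8800, |3A| = 22, inequality holds.


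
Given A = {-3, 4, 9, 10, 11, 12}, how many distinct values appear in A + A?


A + A = {a + a' : a, a' ∈ A}; |A| = 6.
General bounds: 2|A| - 1 ≤ |A + A| ≤ |A|(|A|+1)/2, i.e. 11 ≤ |A + A| ≤ 21.
Lower bound 2|A|-1 is attained iff A is an arithmetic progression.
Enumerate sums a + a' for a ≤ a' (symmetric, so this suffices):
a = -3: -3+-3=-6, -3+4=1, -3+9=6, -3+10=7, -3+11=8, -3+12=9
a = 4: 4+4=8, 4+9=13, 4+10=14, 4+11=15, 4+12=16
a = 9: 9+9=18, 9+10=19, 9+11=20, 9+12=21
a = 10: 10+10=20, 10+11=21, 10+12=22
a = 11: 11+11=22, 11+12=23
a = 12: 12+12=24
Distinct sums: {-6, 1, 6, 7, 8, 9, 13, 14, 15, 16, 18, 19, 20, 21, 22, 23, 24}
|A + A| = 17

|A + A| = 17


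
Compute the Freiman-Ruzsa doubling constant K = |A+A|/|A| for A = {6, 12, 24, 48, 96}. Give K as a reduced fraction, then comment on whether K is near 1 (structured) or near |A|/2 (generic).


|A| = 5.
Compute A + A by enumerating all 25 pairs.
A + A = {12, 18, 24, 30, 36, 48, 54, 60, 72, 96, 102, 108, 120, 144, 192}, so |A + A| = 15.
K = |A + A| / |A| = 15/5 = 3/1 ≈ 3.0000.
Reference: AP of size 5 gives K = 9/5 ≈ 1.8000; a fully generic set of size 5 gives K ≈ 3.0000.

|A| = 5, |A + A| = 15, K = 15/5 = 3/1.


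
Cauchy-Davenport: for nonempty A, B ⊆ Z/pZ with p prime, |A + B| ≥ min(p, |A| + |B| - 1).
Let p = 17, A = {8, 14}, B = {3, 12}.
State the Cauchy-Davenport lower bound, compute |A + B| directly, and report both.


Cauchy-Davenport: |A + B| ≥ min(p, |A| + |B| - 1) for A, B nonempty in Z/pZ.
|A| = 2, |B| = 2, p = 17.
CD lower bound = min(17, 2 + 2 - 1) = min(17, 3) = 3.
Compute A + B mod 17 directly:
a = 8: 8+3=11, 8+12=3
a = 14: 14+3=0, 14+12=9
A + B = {0, 3, 9, 11}, so |A + B| = 4.
Verify: 4 ≥ 3? Yes ✓.

CD lower bound = 3, actual |A + B| = 4.


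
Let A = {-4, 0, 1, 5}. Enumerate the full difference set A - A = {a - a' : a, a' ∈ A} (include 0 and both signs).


A - A = {a - a' : a, a' ∈ A}.
Compute a - a' for each ordered pair (a, a'):
a = -4: -4--4=0, -4-0=-4, -4-1=-5, -4-5=-9
a = 0: 0--4=4, 0-0=0, 0-1=-1, 0-5=-5
a = 1: 1--4=5, 1-0=1, 1-1=0, 1-5=-4
a = 5: 5--4=9, 5-0=5, 5-1=4, 5-5=0
Collecting distinct values (and noting 0 appears from a-a):
A - A = {-9, -5, -4, -1, 0, 1, 4, 5, 9}
|A - A| = 9

A - A = {-9, -5, -4, -1, 0, 1, 4, 5, 9}


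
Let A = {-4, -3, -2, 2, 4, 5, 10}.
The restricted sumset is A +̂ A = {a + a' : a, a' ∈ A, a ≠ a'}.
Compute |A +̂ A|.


Restricted sumset: A +̂ A = {a + a' : a ∈ A, a' ∈ A, a ≠ a'}.
Equivalently, take A + A and drop any sum 2a that is achievable ONLY as a + a for a ∈ A (i.e. sums representable only with equal summands).
Enumerate pairs (a, a') with a < a' (symmetric, so each unordered pair gives one sum; this covers all a ≠ a'):
  -4 + -3 = -7
  -4 + -2 = -6
  -4 + 2 = -2
  -4 + 4 = 0
  -4 + 5 = 1
  -4 + 10 = 6
  -3 + -2 = -5
  -3 + 2 = -1
  -3 + 4 = 1
  -3 + 5 = 2
  -3 + 10 = 7
  -2 + 2 = 0
  -2 + 4 = 2
  -2 + 5 = 3
  -2 + 10 = 8
  2 + 4 = 6
  2 + 5 = 7
  2 + 10 = 12
  4 + 5 = 9
  4 + 10 = 14
  5 + 10 = 15
Collected distinct sums: {-7, -6, -5, -2, -1, 0, 1, 2, 3, 6, 7, 8, 9, 12, 14, 15}
|A +̂ A| = 16
(Reference bound: |A +̂ A| ≥ 2|A| - 3 for |A| ≥ 2, with |A| = 7 giving ≥ 11.)

|A +̂ A| = 16


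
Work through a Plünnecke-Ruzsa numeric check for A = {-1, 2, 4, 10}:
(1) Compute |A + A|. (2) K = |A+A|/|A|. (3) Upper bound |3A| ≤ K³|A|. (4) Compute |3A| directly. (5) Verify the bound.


|A| = 4.
Step 1: Compute A + A by enumerating all 16 pairs.
A + A = {-2, 1, 3, 4, 6, 8, 9, 12, 14, 20}, so |A + A| = 10.
Step 2: Doubling constant K = |A + A|/|A| = 10/4 = 10/4 ≈ 2.5000.
Step 3: Plünnecke-Ruzsa gives |3A| ≤ K³·|A| = (2.5000)³ · 4 ≈ 62.5000.
Step 4: Compute 3A = A + A + A directly by enumerating all triples (a,b,c) ∈ A³; |3A| = 19.
Step 5: Check 19 ≤ 62.5000? Yes ✓.

K = 10/4, Plünnecke-Ruzsa bound K³|A| ≈ 62.5000, |3A| = 19, inequality holds.


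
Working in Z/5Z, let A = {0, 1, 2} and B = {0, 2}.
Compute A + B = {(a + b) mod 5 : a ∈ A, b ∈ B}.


Work in Z/5Z: reduce every sum a + b modulo 5.
Enumerate all 6 pairs:
a = 0: 0+0=0, 0+2=2
a = 1: 1+0=1, 1+2=3
a = 2: 2+0=2, 2+2=4
Distinct residues collected: {0, 1, 2, 3, 4}
|A + B| = 5 (out of 5 total residues).

A + B = {0, 1, 2, 3, 4}


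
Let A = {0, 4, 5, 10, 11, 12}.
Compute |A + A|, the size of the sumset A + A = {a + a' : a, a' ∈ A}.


A + A = {a + a' : a, a' ∈ A}; |A| = 6.
General bounds: 2|A| - 1 ≤ |A + A| ≤ |A|(|A|+1)/2, i.e. 11 ≤ |A + A| ≤ 21.
Lower bound 2|A|-1 is attained iff A is an arithmetic progression.
Enumerate sums a + a' for a ≤ a' (symmetric, so this suffices):
a = 0: 0+0=0, 0+4=4, 0+5=5, 0+10=10, 0+11=11, 0+12=12
a = 4: 4+4=8, 4+5=9, 4+10=14, 4+11=15, 4+12=16
a = 5: 5+5=10, 5+10=15, 5+11=16, 5+12=17
a = 10: 10+10=20, 10+11=21, 10+12=22
a = 11: 11+11=22, 11+12=23
a = 12: 12+12=24
Distinct sums: {0, 4, 5, 8, 9, 10, 11, 12, 14, 15, 16, 17, 20, 21, 22, 23, 24}
|A + A| = 17

|A + A| = 17


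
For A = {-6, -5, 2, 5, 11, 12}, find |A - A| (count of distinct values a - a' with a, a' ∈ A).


A - A = {a - a' : a, a' ∈ A}; |A| = 6.
Bounds: 2|A|-1 ≤ |A - A| ≤ |A|² - |A| + 1, i.e. 11 ≤ |A - A| ≤ 31.
Note: 0 ∈ A - A always (from a - a). The set is symmetric: if d ∈ A - A then -d ∈ A - A.
Enumerate nonzero differences d = a - a' with a > a' (then include -d):
Positive differences: {1, 3, 6, 7, 8, 9, 10, 11, 16, 17, 18}
Full difference set: {0} ∪ (positive diffs) ∪ (negative diffs).
|A - A| = 1 + 2·11 = 23 (matches direct enumeration: 23).

|A - A| = 23


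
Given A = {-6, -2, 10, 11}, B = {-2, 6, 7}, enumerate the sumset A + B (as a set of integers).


A + B = {a + b : a ∈ A, b ∈ B}.
Enumerate all |A|·|B| = 4·3 = 12 pairs (a, b) and collect distinct sums.
a = -6: -6+-2=-8, -6+6=0, -6+7=1
a = -2: -2+-2=-4, -2+6=4, -2+7=5
a = 10: 10+-2=8, 10+6=16, 10+7=17
a = 11: 11+-2=9, 11+6=17, 11+7=18
Collecting distinct sums: A + B = {-8, -4, 0, 1, 4, 5, 8, 9, 16, 17, 18}
|A + B| = 11

A + B = {-8, -4, 0, 1, 4, 5, 8, 9, 16, 17, 18}


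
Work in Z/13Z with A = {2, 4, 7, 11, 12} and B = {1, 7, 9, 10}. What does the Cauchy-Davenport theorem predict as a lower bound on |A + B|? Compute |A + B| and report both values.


Cauchy-Davenport: |A + B| ≥ min(p, |A| + |B| - 1) for A, B nonempty in Z/pZ.
|A| = 5, |B| = 4, p = 13.
CD lower bound = min(13, 5 + 4 - 1) = min(13, 8) = 8.
Compute A + B mod 13 directly:
a = 2: 2+1=3, 2+7=9, 2+9=11, 2+10=12
a = 4: 4+1=5, 4+7=11, 4+9=0, 4+10=1
a = 7: 7+1=8, 7+7=1, 7+9=3, 7+10=4
a = 11: 11+1=12, 11+7=5, 11+9=7, 11+10=8
a = 12: 12+1=0, 12+7=6, 12+9=8, 12+10=9
A + B = {0, 1, 3, 4, 5, 6, 7, 8, 9, 11, 12}, so |A + B| = 11.
Verify: 11 ≥ 8? Yes ✓.

CD lower bound = 8, actual |A + B| = 11.


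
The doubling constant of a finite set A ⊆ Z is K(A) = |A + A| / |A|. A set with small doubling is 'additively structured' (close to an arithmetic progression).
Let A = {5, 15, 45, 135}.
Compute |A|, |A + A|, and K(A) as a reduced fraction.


|A| = 4.
Compute A + A by enumerating all 16 pairs.
A + A = {10, 20, 30, 50, 60, 90, 140, 150, 180, 270}, so |A + A| = 10.
K = |A + A| / |A| = 10/4 = 5/2 ≈ 2.5000.
Reference: AP of size 4 gives K = 7/4 ≈ 1.7500; a fully generic set of size 4 gives K ≈ 2.5000.

|A| = 4, |A + A| = 10, K = 10/4 = 5/2.


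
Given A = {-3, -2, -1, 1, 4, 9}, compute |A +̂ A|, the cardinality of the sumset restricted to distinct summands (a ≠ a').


Restricted sumset: A +̂ A = {a + a' : a ∈ A, a' ∈ A, a ≠ a'}.
Equivalently, take A + A and drop any sum 2a that is achievable ONLY as a + a for a ∈ A (i.e. sums representable only with equal summands).
Enumerate pairs (a, a') with a < a' (symmetric, so each unordered pair gives one sum; this covers all a ≠ a'):
  -3 + -2 = -5
  -3 + -1 = -4
  -3 + 1 = -2
  -3 + 4 = 1
  -3 + 9 = 6
  -2 + -1 = -3
  -2 + 1 = -1
  -2 + 4 = 2
  -2 + 9 = 7
  -1 + 1 = 0
  -1 + 4 = 3
  -1 + 9 = 8
  1 + 4 = 5
  1 + 9 = 10
  4 + 9 = 13
Collected distinct sums: {-5, -4, -3, -2, -1, 0, 1, 2, 3, 5, 6, 7, 8, 10, 13}
|A +̂ A| = 15
(Reference bound: |A +̂ A| ≥ 2|A| - 3 for |A| ≥ 2, with |A| = 6 giving ≥ 9.)

|A +̂ A| = 15


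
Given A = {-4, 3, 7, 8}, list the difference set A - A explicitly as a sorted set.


A - A = {a - a' : a, a' ∈ A}.
Compute a - a' for each ordered pair (a, a'):
a = -4: -4--4=0, -4-3=-7, -4-7=-11, -4-8=-12
a = 3: 3--4=7, 3-3=0, 3-7=-4, 3-8=-5
a = 7: 7--4=11, 7-3=4, 7-7=0, 7-8=-1
a = 8: 8--4=12, 8-3=5, 8-7=1, 8-8=0
Collecting distinct values (and noting 0 appears from a-a):
A - A = {-12, -11, -7, -5, -4, -1, 0, 1, 4, 5, 7, 11, 12}
|A - A| = 13

A - A = {-12, -11, -7, -5, -4, -1, 0, 1, 4, 5, 7, 11, 12}


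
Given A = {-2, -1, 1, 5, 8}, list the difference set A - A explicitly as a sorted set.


A - A = {a - a' : a, a' ∈ A}.
Compute a - a' for each ordered pair (a, a'):
a = -2: -2--2=0, -2--1=-1, -2-1=-3, -2-5=-7, -2-8=-10
a = -1: -1--2=1, -1--1=0, -1-1=-2, -1-5=-6, -1-8=-9
a = 1: 1--2=3, 1--1=2, 1-1=0, 1-5=-4, 1-8=-7
a = 5: 5--2=7, 5--1=6, 5-1=4, 5-5=0, 5-8=-3
a = 8: 8--2=10, 8--1=9, 8-1=7, 8-5=3, 8-8=0
Collecting distinct values (and noting 0 appears from a-a):
A - A = {-10, -9, -7, -6, -4, -3, -2, -1, 0, 1, 2, 3, 4, 6, 7, 9, 10}
|A - A| = 17

A - A = {-10, -9, -7, -6, -4, -3, -2, -1, 0, 1, 2, 3, 4, 6, 7, 9, 10}


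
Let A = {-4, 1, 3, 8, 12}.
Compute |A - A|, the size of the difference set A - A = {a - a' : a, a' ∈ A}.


A - A = {a - a' : a, a' ∈ A}; |A| = 5.
Bounds: 2|A|-1 ≤ |A - A| ≤ |A|² - |A| + 1, i.e. 9 ≤ |A - A| ≤ 21.
Note: 0 ∈ A - A always (from a - a). The set is symmetric: if d ∈ A - A then -d ∈ A - A.
Enumerate nonzero differences d = a - a' with a > a' (then include -d):
Positive differences: {2, 4, 5, 7, 9, 11, 12, 16}
Full difference set: {0} ∪ (positive diffs) ∪ (negative diffs).
|A - A| = 1 + 2·8 = 17 (matches direct enumeration: 17).

|A - A| = 17


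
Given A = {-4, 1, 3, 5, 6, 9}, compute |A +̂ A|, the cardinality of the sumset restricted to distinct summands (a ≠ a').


Restricted sumset: A +̂ A = {a + a' : a ∈ A, a' ∈ A, a ≠ a'}.
Equivalently, take A + A and drop any sum 2a that is achievable ONLY as a + a for a ∈ A (i.e. sums representable only with equal summands).
Enumerate pairs (a, a') with a < a' (symmetric, so each unordered pair gives one sum; this covers all a ≠ a'):
  -4 + 1 = -3
  -4 + 3 = -1
  -4 + 5 = 1
  -4 + 6 = 2
  -4 + 9 = 5
  1 + 3 = 4
  1 + 5 = 6
  1 + 6 = 7
  1 + 9 = 10
  3 + 5 = 8
  3 + 6 = 9
  3 + 9 = 12
  5 + 6 = 11
  5 + 9 = 14
  6 + 9 = 15
Collected distinct sums: {-3, -1, 1, 2, 4, 5, 6, 7, 8, 9, 10, 11, 12, 14, 15}
|A +̂ A| = 15
(Reference bound: |A +̂ A| ≥ 2|A| - 3 for |A| ≥ 2, with |A| = 6 giving ≥ 9.)

|A +̂ A| = 15


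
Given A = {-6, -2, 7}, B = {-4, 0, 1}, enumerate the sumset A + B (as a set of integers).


A + B = {a + b : a ∈ A, b ∈ B}.
Enumerate all |A|·|B| = 3·3 = 9 pairs (a, b) and collect distinct sums.
a = -6: -6+-4=-10, -6+0=-6, -6+1=-5
a = -2: -2+-4=-6, -2+0=-2, -2+1=-1
a = 7: 7+-4=3, 7+0=7, 7+1=8
Collecting distinct sums: A + B = {-10, -6, -5, -2, -1, 3, 7, 8}
|A + B| = 8

A + B = {-10, -6, -5, -2, -1, 3, 7, 8}


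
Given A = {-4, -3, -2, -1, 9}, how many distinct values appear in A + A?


A + A = {a + a' : a, a' ∈ A}; |A| = 5.
General bounds: 2|A| - 1 ≤ |A + A| ≤ |A|(|A|+1)/2, i.e. 9 ≤ |A + A| ≤ 15.
Lower bound 2|A|-1 is attained iff A is an arithmetic progression.
Enumerate sums a + a' for a ≤ a' (symmetric, so this suffices):
a = -4: -4+-4=-8, -4+-3=-7, -4+-2=-6, -4+-1=-5, -4+9=5
a = -3: -3+-3=-6, -3+-2=-5, -3+-1=-4, -3+9=6
a = -2: -2+-2=-4, -2+-1=-3, -2+9=7
a = -1: -1+-1=-2, -1+9=8
a = 9: 9+9=18
Distinct sums: {-8, -7, -6, -5, -4, -3, -2, 5, 6, 7, 8, 18}
|A + A| = 12

|A + A| = 12


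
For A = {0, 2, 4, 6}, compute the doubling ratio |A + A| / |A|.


|A| = 4.
Compute A + A by enumerating all 16 pairs.
A + A = {0, 2, 4, 6, 8, 10, 12}, so |A + A| = 7.
K = |A + A| / |A| = 7/4 (already in lowest terms) ≈ 1.7500.
Reference: AP of size 4 gives K = 7/4 ≈ 1.7500; a fully generic set of size 4 gives K ≈ 2.5000.

|A| = 4, |A + A| = 7, K = 7/4.


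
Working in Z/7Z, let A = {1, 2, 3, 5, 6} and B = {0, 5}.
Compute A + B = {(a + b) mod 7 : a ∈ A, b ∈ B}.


Work in Z/7Z: reduce every sum a + b modulo 7.
Enumerate all 10 pairs:
a = 1: 1+0=1, 1+5=6
a = 2: 2+0=2, 2+5=0
a = 3: 3+0=3, 3+5=1
a = 5: 5+0=5, 5+5=3
a = 6: 6+0=6, 6+5=4
Distinct residues collected: {0, 1, 2, 3, 4, 5, 6}
|A + B| = 7 (out of 7 total residues).

A + B = {0, 1, 2, 3, 4, 5, 6}


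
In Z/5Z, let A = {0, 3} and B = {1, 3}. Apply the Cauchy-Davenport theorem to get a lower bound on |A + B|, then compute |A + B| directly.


Cauchy-Davenport: |A + B| ≥ min(p, |A| + |B| - 1) for A, B nonempty in Z/pZ.
|A| = 2, |B| = 2, p = 5.
CD lower bound = min(5, 2 + 2 - 1) = min(5, 3) = 3.
Compute A + B mod 5 directly:
a = 0: 0+1=1, 0+3=3
a = 3: 3+1=4, 3+3=1
A + B = {1, 3, 4}, so |A + B| = 3.
Verify: 3 ≥ 3? Yes ✓.

CD lower bound = 3, actual |A + B| = 3.


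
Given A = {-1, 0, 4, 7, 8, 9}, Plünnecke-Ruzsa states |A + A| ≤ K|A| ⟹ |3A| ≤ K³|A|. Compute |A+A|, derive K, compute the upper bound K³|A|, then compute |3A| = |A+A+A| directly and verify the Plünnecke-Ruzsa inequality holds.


|A| = 6.
Step 1: Compute A + A by enumerating all 36 pairs.
A + A = {-2, -1, 0, 3, 4, 6, 7, 8, 9, 11, 12, 13, 14, 15, 16, 17, 18}, so |A + A| = 17.
Step 2: Doubling constant K = |A + A|/|A| = 17/6 = 17/6 ≈ 2.8333.
Step 3: Plünnecke-Ruzsa gives |3A| ≤ K³·|A| = (2.8333)³ · 6 ≈ 136.4722.
Step 4: Compute 3A = A + A + A directly by enumerating all triples (a,b,c) ∈ A³; |3A| = 30.
Step 5: Check 30 ≤ 136.4722? Yes ✓.

K = 17/6, Plünnecke-Ruzsa bound K³|A| ≈ 136.4722, |3A| = 30, inequality holds.


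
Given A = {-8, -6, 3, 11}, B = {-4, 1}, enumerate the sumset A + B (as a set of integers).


A + B = {a + b : a ∈ A, b ∈ B}.
Enumerate all |A|·|B| = 4·2 = 8 pairs (a, b) and collect distinct sums.
a = -8: -8+-4=-12, -8+1=-7
a = -6: -6+-4=-10, -6+1=-5
a = 3: 3+-4=-1, 3+1=4
a = 11: 11+-4=7, 11+1=12
Collecting distinct sums: A + B = {-12, -10, -7, -5, -1, 4, 7, 12}
|A + B| = 8

A + B = {-12, -10, -7, -5, -1, 4, 7, 12}


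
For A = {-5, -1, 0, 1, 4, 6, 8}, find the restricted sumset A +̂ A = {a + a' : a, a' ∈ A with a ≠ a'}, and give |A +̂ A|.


Restricted sumset: A +̂ A = {a + a' : a ∈ A, a' ∈ A, a ≠ a'}.
Equivalently, take A + A and drop any sum 2a that is achievable ONLY as a + a for a ∈ A (i.e. sums representable only with equal summands).
Enumerate pairs (a, a') with a < a' (symmetric, so each unordered pair gives one sum; this covers all a ≠ a'):
  -5 + -1 = -6
  -5 + 0 = -5
  -5 + 1 = -4
  -5 + 4 = -1
  -5 + 6 = 1
  -5 + 8 = 3
  -1 + 0 = -1
  -1 + 1 = 0
  -1 + 4 = 3
  -1 + 6 = 5
  -1 + 8 = 7
  0 + 1 = 1
  0 + 4 = 4
  0 + 6 = 6
  0 + 8 = 8
  1 + 4 = 5
  1 + 6 = 7
  1 + 8 = 9
  4 + 6 = 10
  4 + 8 = 12
  6 + 8 = 14
Collected distinct sums: {-6, -5, -4, -1, 0, 1, 3, 4, 5, 6, 7, 8, 9, 10, 12, 14}
|A +̂ A| = 16
(Reference bound: |A +̂ A| ≥ 2|A| - 3 for |A| ≥ 2, with |A| = 7 giving ≥ 11.)

|A +̂ A| = 16


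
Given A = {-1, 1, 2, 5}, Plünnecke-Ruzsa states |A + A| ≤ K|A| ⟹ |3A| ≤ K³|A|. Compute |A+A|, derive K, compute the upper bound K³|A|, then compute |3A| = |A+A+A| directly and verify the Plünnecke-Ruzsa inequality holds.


|A| = 4.
Step 1: Compute A + A by enumerating all 16 pairs.
A + A = {-2, 0, 1, 2, 3, 4, 6, 7, 10}, so |A + A| = 9.
Step 2: Doubling constant K = |A + A|/|A| = 9/4 = 9/4 ≈ 2.2500.
Step 3: Plünnecke-Ruzsa gives |3A| ≤ K³·|A| = (2.2500)³ · 4 ≈ 45.5625.
Step 4: Compute 3A = A + A + A directly by enumerating all triples (a,b,c) ∈ A³; |3A| = 15.
Step 5: Check 15 ≤ 45.5625? Yes ✓.

K = 9/4, Plünnecke-Ruzsa bound K³|A| ≈ 45.5625, |3A| = 15, inequality holds.


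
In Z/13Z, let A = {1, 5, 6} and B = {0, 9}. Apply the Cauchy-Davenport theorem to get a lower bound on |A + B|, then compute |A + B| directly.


Cauchy-Davenport: |A + B| ≥ min(p, |A| + |B| - 1) for A, B nonempty in Z/pZ.
|A| = 3, |B| = 2, p = 13.
CD lower bound = min(13, 3 + 2 - 1) = min(13, 4) = 4.
Compute A + B mod 13 directly:
a = 1: 1+0=1, 1+9=10
a = 5: 5+0=5, 5+9=1
a = 6: 6+0=6, 6+9=2
A + B = {1, 2, 5, 6, 10}, so |A + B| = 5.
Verify: 5 ≥ 4? Yes ✓.

CD lower bound = 4, actual |A + B| = 5.


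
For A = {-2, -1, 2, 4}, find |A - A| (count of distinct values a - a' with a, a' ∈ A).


A - A = {a - a' : a, a' ∈ A}; |A| = 4.
Bounds: 2|A|-1 ≤ |A - A| ≤ |A|² - |A| + 1, i.e. 7 ≤ |A - A| ≤ 13.
Note: 0 ∈ A - A always (from a - a). The set is symmetric: if d ∈ A - A then -d ∈ A - A.
Enumerate nonzero differences d = a - a' with a > a' (then include -d):
Positive differences: {1, 2, 3, 4, 5, 6}
Full difference set: {0} ∪ (positive diffs) ∪ (negative diffs).
|A - A| = 1 + 2·6 = 13 (matches direct enumeration: 13).

|A - A| = 13


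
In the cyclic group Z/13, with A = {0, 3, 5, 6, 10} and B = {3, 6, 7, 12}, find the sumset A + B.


Work in Z/13Z: reduce every sum a + b modulo 13.
Enumerate all 20 pairs:
a = 0: 0+3=3, 0+6=6, 0+7=7, 0+12=12
a = 3: 3+3=6, 3+6=9, 3+7=10, 3+12=2
a = 5: 5+3=8, 5+6=11, 5+7=12, 5+12=4
a = 6: 6+3=9, 6+6=12, 6+7=0, 6+12=5
a = 10: 10+3=0, 10+6=3, 10+7=4, 10+12=9
Distinct residues collected: {0, 2, 3, 4, 5, 6, 7, 8, 9, 10, 11, 12}
|A + B| = 12 (out of 13 total residues).

A + B = {0, 2, 3, 4, 5, 6, 7, 8, 9, 10, 11, 12}


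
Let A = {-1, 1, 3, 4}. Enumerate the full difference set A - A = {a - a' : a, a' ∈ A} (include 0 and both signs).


A - A = {a - a' : a, a' ∈ A}.
Compute a - a' for each ordered pair (a, a'):
a = -1: -1--1=0, -1-1=-2, -1-3=-4, -1-4=-5
a = 1: 1--1=2, 1-1=0, 1-3=-2, 1-4=-3
a = 3: 3--1=4, 3-1=2, 3-3=0, 3-4=-1
a = 4: 4--1=5, 4-1=3, 4-3=1, 4-4=0
Collecting distinct values (and noting 0 appears from a-a):
A - A = {-5, -4, -3, -2, -1, 0, 1, 2, 3, 4, 5}
|A - A| = 11

A - A = {-5, -4, -3, -2, -1, 0, 1, 2, 3, 4, 5}


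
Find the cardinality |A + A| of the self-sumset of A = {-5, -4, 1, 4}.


A + A = {a + a' : a, a' ∈ A}; |A| = 4.
General bounds: 2|A| - 1 ≤ |A + A| ≤ |A|(|A|+1)/2, i.e. 7 ≤ |A + A| ≤ 10.
Lower bound 2|A|-1 is attained iff A is an arithmetic progression.
Enumerate sums a + a' for a ≤ a' (symmetric, so this suffices):
a = -5: -5+-5=-10, -5+-4=-9, -5+1=-4, -5+4=-1
a = -4: -4+-4=-8, -4+1=-3, -4+4=0
a = 1: 1+1=2, 1+4=5
a = 4: 4+4=8
Distinct sums: {-10, -9, -8, -4, -3, -1, 0, 2, 5, 8}
|A + A| = 10

|A + A| = 10


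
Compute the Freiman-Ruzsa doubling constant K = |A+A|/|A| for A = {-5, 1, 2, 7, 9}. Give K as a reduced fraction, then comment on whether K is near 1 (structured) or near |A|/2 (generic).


|A| = 5.
Compute A + A by enumerating all 25 pairs.
A + A = {-10, -4, -3, 2, 3, 4, 8, 9, 10, 11, 14, 16, 18}, so |A + A| = 13.
K = |A + A| / |A| = 13/5 (already in lowest terms) ≈ 2.6000.
Reference: AP of size 5 gives K = 9/5 ≈ 1.8000; a fully generic set of size 5 gives K ≈ 3.0000.

|A| = 5, |A + A| = 13, K = 13/5.


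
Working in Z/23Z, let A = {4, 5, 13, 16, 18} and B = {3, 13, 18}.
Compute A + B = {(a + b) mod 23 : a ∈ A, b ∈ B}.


Work in Z/23Z: reduce every sum a + b modulo 23.
Enumerate all 15 pairs:
a = 4: 4+3=7, 4+13=17, 4+18=22
a = 5: 5+3=8, 5+13=18, 5+18=0
a = 13: 13+3=16, 13+13=3, 13+18=8
a = 16: 16+3=19, 16+13=6, 16+18=11
a = 18: 18+3=21, 18+13=8, 18+18=13
Distinct residues collected: {0, 3, 6, 7, 8, 11, 13, 16, 17, 18, 19, 21, 22}
|A + B| = 13 (out of 23 total residues).

A + B = {0, 3, 6, 7, 8, 11, 13, 16, 17, 18, 19, 21, 22}


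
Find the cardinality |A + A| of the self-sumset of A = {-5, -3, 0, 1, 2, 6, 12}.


A + A = {a + a' : a, a' ∈ A}; |A| = 7.
General bounds: 2|A| - 1 ≤ |A + A| ≤ |A|(|A|+1)/2, i.e. 13 ≤ |A + A| ≤ 28.
Lower bound 2|A|-1 is attained iff A is an arithmetic progression.
Enumerate sums a + a' for a ≤ a' (symmetric, so this suffices):
a = -5: -5+-5=-10, -5+-3=-8, -5+0=-5, -5+1=-4, -5+2=-3, -5+6=1, -5+12=7
a = -3: -3+-3=-6, -3+0=-3, -3+1=-2, -3+2=-1, -3+6=3, -3+12=9
a = 0: 0+0=0, 0+1=1, 0+2=2, 0+6=6, 0+12=12
a = 1: 1+1=2, 1+2=3, 1+6=7, 1+12=13
a = 2: 2+2=4, 2+6=8, 2+12=14
a = 6: 6+6=12, 6+12=18
a = 12: 12+12=24
Distinct sums: {-10, -8, -6, -5, -4, -3, -2, -1, 0, 1, 2, 3, 4, 6, 7, 8, 9, 12, 13, 14, 18, 24}
|A + A| = 22

|A + A| = 22


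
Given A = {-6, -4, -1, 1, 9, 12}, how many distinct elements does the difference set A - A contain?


A - A = {a - a' : a, a' ∈ A}; |A| = 6.
Bounds: 2|A|-1 ≤ |A - A| ≤ |A|² - |A| + 1, i.e. 11 ≤ |A - A| ≤ 31.
Note: 0 ∈ A - A always (from a - a). The set is symmetric: if d ∈ A - A then -d ∈ A - A.
Enumerate nonzero differences d = a - a' with a > a' (then include -d):
Positive differences: {2, 3, 5, 7, 8, 10, 11, 13, 15, 16, 18}
Full difference set: {0} ∪ (positive diffs) ∪ (negative diffs).
|A - A| = 1 + 2·11 = 23 (matches direct enumeration: 23).

|A - A| = 23


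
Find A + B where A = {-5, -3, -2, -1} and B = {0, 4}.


A + B = {a + b : a ∈ A, b ∈ B}.
Enumerate all |A|·|B| = 4·2 = 8 pairs (a, b) and collect distinct sums.
a = -5: -5+0=-5, -5+4=-1
a = -3: -3+0=-3, -3+4=1
a = -2: -2+0=-2, -2+4=2
a = -1: -1+0=-1, -1+4=3
Collecting distinct sums: A + B = {-5, -3, -2, -1, 1, 2, 3}
|A + B| = 7

A + B = {-5, -3, -2, -1, 1, 2, 3}


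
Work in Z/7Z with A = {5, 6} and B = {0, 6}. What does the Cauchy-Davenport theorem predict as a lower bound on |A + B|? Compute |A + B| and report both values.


Cauchy-Davenport: |A + B| ≥ min(p, |A| + |B| - 1) for A, B nonempty in Z/pZ.
|A| = 2, |B| = 2, p = 7.
CD lower bound = min(7, 2 + 2 - 1) = min(7, 3) = 3.
Compute A + B mod 7 directly:
a = 5: 5+0=5, 5+6=4
a = 6: 6+0=6, 6+6=5
A + B = {4, 5, 6}, so |A + B| = 3.
Verify: 3 ≥ 3? Yes ✓.

CD lower bound = 3, actual |A + B| = 3.


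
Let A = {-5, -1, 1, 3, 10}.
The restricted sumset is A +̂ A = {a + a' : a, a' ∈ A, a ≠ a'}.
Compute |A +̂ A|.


Restricted sumset: A +̂ A = {a + a' : a ∈ A, a' ∈ A, a ≠ a'}.
Equivalently, take A + A and drop any sum 2a that is achievable ONLY as a + a for a ∈ A (i.e. sums representable only with equal summands).
Enumerate pairs (a, a') with a < a' (symmetric, so each unordered pair gives one sum; this covers all a ≠ a'):
  -5 + -1 = -6
  -5 + 1 = -4
  -5 + 3 = -2
  -5 + 10 = 5
  -1 + 1 = 0
  -1 + 3 = 2
  -1 + 10 = 9
  1 + 3 = 4
  1 + 10 = 11
  3 + 10 = 13
Collected distinct sums: {-6, -4, -2, 0, 2, 4, 5, 9, 11, 13}
|A +̂ A| = 10
(Reference bound: |A +̂ A| ≥ 2|A| - 3 for |A| ≥ 2, with |A| = 5 giving ≥ 7.)

|A +̂ A| = 10
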